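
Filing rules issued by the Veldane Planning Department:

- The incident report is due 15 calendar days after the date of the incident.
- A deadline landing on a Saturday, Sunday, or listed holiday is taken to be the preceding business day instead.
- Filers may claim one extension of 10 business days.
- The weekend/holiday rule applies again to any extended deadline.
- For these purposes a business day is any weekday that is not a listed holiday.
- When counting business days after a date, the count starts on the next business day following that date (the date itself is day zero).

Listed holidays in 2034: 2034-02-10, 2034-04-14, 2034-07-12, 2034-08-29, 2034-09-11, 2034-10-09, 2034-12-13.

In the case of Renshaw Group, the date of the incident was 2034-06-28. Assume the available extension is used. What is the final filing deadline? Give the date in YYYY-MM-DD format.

2034-07-27

From 2034-06-28, 15 calendar days later is 2034-07-13.
2034-07-13 (Thursday) is already a business day.
Applying the 10-business-day extension: 10 business days after 2034-07-13 is 2034-07-27.
2034-07-27 falls on a Thursday, which is a business day, so no adjustment is needed.
Final deadline: 2034-07-27.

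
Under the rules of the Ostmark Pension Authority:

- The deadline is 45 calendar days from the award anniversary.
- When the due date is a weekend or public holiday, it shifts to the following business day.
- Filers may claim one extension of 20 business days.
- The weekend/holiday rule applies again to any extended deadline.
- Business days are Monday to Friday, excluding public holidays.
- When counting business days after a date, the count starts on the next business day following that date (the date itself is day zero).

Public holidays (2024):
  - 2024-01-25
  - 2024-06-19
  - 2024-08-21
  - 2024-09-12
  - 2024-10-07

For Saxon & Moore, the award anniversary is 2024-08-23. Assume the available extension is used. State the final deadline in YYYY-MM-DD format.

2024-11-05

Adding 45 calendar days to 2024-08-23 gives 2024-10-07.
2024-10-07 is a listed holiday; the next business day is 2024-10-08 (Tuesday).
Counting 20 further business days from 2024-10-08 reaches 2024-11-05.
2024-11-05 falls on a Tuesday, which is a business day, so no adjustment is needed.
The final due date is 2024-11-05.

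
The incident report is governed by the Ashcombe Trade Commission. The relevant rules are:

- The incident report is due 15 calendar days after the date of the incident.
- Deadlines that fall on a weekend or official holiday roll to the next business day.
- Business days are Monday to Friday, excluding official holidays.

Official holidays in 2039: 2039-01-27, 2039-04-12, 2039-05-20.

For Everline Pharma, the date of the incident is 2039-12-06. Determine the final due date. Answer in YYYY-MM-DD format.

From 2039-12-06, 15 calendar days later is 2039-12-21.
2039-12-21 falls on a Wednesday, which is a business day, so no adjustment is needed.
Deadline: 2039-12-21.

2039-12-21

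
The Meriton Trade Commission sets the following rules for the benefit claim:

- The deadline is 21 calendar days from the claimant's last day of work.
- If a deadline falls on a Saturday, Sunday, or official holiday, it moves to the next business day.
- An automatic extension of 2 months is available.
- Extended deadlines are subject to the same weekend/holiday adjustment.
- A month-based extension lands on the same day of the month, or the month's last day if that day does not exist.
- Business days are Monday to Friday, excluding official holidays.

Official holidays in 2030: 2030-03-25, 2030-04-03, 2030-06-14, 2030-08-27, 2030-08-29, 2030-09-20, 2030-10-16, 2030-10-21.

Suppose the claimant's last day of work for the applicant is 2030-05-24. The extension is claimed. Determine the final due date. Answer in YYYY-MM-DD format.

Adding 21 calendar days to 2030-05-24 gives 2030-06-14.
2030-06-14 is a listed holiday, so it moves to the next business day, 2030-06-17 (Monday).
The 2 months extension carries 2030-06-17 to 2030-08-17.
Because 2030-08-17 is a Saturday, the deadline becomes 2030-08-19 (Monday).
So the filing is due 2030-08-19.

2030-08-19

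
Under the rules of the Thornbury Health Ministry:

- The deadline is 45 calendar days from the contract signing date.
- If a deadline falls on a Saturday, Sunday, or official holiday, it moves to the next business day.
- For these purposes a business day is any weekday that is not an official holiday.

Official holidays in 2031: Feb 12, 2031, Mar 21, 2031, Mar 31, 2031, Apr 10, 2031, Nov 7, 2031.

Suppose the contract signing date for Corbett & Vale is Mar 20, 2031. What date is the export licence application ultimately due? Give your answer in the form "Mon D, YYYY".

Trigger date Mar 20, 2031 + 45 calendar days = May 4, 2031.
May 4, 2031 is a Sunday; the next business day is May 5, 2031 (Monday).
Deadline: May 5, 2031.

May 5, 2031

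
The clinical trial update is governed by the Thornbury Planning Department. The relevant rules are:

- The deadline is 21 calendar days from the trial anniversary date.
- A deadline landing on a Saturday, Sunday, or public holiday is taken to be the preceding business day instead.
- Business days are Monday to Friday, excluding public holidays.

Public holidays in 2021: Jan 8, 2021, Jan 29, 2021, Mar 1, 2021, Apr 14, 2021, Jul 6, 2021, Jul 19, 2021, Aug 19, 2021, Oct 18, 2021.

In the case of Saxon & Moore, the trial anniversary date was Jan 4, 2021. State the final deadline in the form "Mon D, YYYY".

Jan 25, 2021

Adding 21 calendar days to Jan 4, 2021 gives Jan 25, 2021.
Jan 25, 2021 is a Monday and not a listed holiday, so it stands.
The final due date is Jan 25, 2021.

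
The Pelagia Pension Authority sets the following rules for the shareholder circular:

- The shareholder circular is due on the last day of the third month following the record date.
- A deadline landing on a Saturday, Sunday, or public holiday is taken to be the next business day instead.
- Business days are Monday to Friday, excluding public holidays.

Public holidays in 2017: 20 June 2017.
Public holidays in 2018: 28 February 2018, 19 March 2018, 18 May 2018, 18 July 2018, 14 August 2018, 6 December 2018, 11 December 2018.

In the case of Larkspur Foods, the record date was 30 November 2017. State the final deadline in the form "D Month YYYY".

The third month after 30 November 2017 is February 2018, whose last day is 28 February 2018.
28 February 2018 is a listed holiday, so it moves to the next business day, 1 March 2018 (Thursday).
The final due date is 1 March 2018.

1 March 2018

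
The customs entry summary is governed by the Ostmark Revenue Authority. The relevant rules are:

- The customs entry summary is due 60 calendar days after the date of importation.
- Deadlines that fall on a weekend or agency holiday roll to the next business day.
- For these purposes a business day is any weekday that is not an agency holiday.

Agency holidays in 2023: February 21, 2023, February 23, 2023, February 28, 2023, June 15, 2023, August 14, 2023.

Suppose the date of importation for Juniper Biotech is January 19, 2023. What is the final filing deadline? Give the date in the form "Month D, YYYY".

March 20, 2023

Adding 60 calendar days to January 19, 2023 gives March 20, 2023.
March 20, 2023 falls on a Monday, which is a business day, so no adjustment is needed.
Final deadline: March 20, 2023.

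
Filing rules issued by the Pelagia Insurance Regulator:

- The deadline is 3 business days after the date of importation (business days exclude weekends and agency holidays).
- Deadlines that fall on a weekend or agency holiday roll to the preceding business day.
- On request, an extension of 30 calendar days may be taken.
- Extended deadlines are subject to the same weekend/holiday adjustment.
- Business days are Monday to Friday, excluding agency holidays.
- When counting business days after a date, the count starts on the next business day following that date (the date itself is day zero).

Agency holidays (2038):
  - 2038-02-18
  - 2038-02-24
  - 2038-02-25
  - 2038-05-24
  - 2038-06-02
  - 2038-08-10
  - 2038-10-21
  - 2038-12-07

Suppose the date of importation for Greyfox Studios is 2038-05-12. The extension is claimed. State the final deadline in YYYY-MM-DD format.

3 business days after 2038-05-12, excluding weekends and holidays, is 2038-05-17.
2038-05-17 (Monday) is already a business day.
With the 30-day extension, 2038-05-17 becomes 2038-06-16.
2038-06-16 falls on a Wednesday, which is a business day, so no adjustment is needed.
The final due date is 2038-06-16.

2038-06-16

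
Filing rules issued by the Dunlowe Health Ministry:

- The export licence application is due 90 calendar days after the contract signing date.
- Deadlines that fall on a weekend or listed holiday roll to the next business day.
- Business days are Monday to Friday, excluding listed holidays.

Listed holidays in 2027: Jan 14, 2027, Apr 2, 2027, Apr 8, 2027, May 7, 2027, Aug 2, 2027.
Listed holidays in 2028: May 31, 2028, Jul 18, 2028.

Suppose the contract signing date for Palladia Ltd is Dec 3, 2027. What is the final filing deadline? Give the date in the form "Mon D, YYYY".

Trigger date Dec 3, 2027 + 90 calendar days = Mar 2, 2028.
Mar 2, 2028 is a Thursday and not a listed holiday, so it stands.
The final due date is Mar 2, 2028.

Mar 2, 2028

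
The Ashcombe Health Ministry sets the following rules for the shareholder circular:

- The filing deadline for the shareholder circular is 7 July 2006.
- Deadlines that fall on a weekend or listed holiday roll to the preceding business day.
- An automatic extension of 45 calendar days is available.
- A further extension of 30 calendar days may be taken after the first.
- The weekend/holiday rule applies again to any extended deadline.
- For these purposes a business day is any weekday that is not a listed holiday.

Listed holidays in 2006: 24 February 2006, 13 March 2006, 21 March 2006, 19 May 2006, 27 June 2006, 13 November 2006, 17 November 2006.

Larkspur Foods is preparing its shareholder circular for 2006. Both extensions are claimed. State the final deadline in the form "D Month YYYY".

20 September 2006

Start from the fixed due date, 7 July 2006.
7 July 2006 is a Friday and not a listed holiday, so it stands.
The 45-calendar-day extension moves the deadline from 7 July 2006 to 21 August 2006.
21 August 2006 is a Monday and not a listed holiday, so it stands.
The 30-calendar-day extension moves the deadline from 21 August 2006 to 20 September 2006.
20 September 2006 is a Wednesday and not a listed holiday, so it stands.
Deadline: 20 September 2006.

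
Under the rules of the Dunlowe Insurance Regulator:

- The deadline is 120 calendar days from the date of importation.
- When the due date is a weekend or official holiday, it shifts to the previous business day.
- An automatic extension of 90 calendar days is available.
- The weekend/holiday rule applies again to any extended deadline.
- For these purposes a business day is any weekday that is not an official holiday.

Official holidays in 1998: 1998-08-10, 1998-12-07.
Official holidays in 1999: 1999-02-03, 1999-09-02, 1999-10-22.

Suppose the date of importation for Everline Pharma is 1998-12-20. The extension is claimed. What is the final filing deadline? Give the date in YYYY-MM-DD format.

1999-07-16

Trigger date 1998-12-20 + 120 calendar days = 1999-04-19.
1999-04-19 falls on a Monday, which is a business day, so no adjustment is needed.
Applying the 90-calendar-day extension: 1999-04-19 + 90 days = 1999-07-18.
Because 1999-07-18 is a Sunday, the deadline becomes 1999-07-16 (Friday).
Deadline: 1999-07-16.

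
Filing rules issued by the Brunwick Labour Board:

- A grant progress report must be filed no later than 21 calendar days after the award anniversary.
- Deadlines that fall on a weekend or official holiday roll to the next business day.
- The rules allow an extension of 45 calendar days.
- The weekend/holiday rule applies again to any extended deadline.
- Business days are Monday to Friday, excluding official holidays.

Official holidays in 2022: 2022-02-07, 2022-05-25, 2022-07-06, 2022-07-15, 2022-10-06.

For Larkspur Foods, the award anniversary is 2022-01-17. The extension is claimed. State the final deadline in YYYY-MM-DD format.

2022-03-25

Trigger date 2022-01-17 + 21 calendar days = 2022-02-07.
2022-02-07 is a listed holiday; the next business day is 2022-02-08 (Tuesday).
The 45-calendar-day extension moves the deadline from 2022-02-08 to 2022-03-25.
Since 2022-03-25 is a Friday and not a holiday, the date is unchanged.
So the filing is due 2022-03-25.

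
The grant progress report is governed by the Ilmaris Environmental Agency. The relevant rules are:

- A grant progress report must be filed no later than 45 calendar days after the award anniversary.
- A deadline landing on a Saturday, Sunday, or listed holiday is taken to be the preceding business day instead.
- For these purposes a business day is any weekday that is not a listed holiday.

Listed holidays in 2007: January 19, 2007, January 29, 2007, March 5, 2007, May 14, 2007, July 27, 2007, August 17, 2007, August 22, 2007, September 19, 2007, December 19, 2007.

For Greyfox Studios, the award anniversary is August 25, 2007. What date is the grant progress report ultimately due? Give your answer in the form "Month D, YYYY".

October 9, 2007

45 calendar days after August 25, 2007 is October 9, 2007.
Since October 9, 2007 is a Tuesday and not a holiday, the date is unchanged.
So the filing is due October 9, 2007.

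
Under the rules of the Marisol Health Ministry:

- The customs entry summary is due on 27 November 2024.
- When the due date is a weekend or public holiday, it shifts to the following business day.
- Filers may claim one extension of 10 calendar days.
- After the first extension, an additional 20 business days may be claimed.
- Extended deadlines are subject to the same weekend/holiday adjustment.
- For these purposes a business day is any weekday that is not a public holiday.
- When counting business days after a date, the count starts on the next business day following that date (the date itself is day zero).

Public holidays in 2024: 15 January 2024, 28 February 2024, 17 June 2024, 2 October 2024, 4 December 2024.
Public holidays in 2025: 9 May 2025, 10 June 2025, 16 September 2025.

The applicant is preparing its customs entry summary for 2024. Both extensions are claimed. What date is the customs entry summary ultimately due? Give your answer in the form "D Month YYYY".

6 January 2025

The statutory due date is 27 November 2024.
27 November 2024 falls on a Wednesday, which is a business day, so no adjustment is needed.
Applying the 10-calendar-day extension: 27 November 2024 + 10 days = 7 December 2024.
7 December 2024 falls on a Saturday. Rolling to the next business day gives 9 December 2024, a Monday.
Applying the 20-business-day extension: 20 business days after 9 December 2024 is 6 January 2025.
6 January 2025 is a Monday and not a listed holiday, so it stands.
The final due date is 6 January 2025.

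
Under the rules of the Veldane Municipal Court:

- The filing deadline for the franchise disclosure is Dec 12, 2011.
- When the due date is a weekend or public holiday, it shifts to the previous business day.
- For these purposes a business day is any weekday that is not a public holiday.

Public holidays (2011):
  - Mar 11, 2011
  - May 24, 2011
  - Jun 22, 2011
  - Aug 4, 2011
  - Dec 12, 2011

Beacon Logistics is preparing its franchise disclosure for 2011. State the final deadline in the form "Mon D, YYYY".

Dec 9, 2011

The statutory due date is Dec 12, 2011.
Dec 12, 2011 falls on a listed holiday. Rolling to the preceding business day gives Dec 9, 2011, a Friday.
The final due date is Dec 9, 2011.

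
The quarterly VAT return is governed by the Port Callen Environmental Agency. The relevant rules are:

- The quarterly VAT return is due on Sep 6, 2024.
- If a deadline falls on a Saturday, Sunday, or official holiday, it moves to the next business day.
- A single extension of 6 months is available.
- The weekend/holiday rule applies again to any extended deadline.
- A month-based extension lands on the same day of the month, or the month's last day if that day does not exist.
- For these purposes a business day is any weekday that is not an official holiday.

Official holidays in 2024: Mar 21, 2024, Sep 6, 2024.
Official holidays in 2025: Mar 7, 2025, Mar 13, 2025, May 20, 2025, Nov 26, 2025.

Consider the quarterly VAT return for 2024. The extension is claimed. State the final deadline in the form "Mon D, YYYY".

The stated deadline is Sep 6, 2024.
Sep 6, 2024 is a listed holiday, so it moves to the next business day, Sep 9, 2024 (Monday).
Applying the 6 months extension: 6 months after Sep 9, 2024 is Mar 9, 2025.
Mar 9, 2025 falls on a Sunday. Rolling to the next business day gives Mar 10, 2025, a Monday.
So the filing is due Mar 10, 2025.

Mar 10, 2025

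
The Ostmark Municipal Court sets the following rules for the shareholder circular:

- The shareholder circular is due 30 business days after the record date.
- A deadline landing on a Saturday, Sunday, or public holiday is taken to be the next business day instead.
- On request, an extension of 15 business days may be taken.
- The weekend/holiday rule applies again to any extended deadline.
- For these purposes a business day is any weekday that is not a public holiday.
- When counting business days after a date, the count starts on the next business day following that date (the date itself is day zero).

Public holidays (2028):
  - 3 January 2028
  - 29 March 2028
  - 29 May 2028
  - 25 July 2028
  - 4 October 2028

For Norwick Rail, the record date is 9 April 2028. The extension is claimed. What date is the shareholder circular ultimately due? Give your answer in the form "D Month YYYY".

12 June 2028

Counting 30 business days after 9 April 2028 (skipping weekends and listed holidays) reaches 19 May 2028.
19 May 2028 (Friday) is already a business day.
Applying the 15-business-day extension: 15 business days after 19 May 2028 is 12 June 2028.
12 June 2028 falls on a Monday, which is a business day, so no adjustment is needed.
So the filing is due 12 June 2028.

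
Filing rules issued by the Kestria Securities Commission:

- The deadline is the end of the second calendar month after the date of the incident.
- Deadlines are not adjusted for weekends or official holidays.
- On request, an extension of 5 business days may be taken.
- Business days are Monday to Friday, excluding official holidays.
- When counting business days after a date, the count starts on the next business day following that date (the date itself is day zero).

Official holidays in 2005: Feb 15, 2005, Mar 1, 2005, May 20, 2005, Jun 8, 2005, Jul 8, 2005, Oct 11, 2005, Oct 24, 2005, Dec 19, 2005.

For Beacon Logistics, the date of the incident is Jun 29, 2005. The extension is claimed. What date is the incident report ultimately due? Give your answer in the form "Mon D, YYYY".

The second month after Jun 29, 2005 is August 2005, whose last day is Aug 31, 2005.
Aug 31, 2005 is a Wednesday; no weekend or holiday adjustment applies.
The 5-business-day extension runs from Aug 31, 2005 to Sep 7, 2005.
Sep 7, 2005 is a Wednesday; no weekend or holiday adjustment applies.
Deadline: Sep 7, 2005.

Sep 7, 2005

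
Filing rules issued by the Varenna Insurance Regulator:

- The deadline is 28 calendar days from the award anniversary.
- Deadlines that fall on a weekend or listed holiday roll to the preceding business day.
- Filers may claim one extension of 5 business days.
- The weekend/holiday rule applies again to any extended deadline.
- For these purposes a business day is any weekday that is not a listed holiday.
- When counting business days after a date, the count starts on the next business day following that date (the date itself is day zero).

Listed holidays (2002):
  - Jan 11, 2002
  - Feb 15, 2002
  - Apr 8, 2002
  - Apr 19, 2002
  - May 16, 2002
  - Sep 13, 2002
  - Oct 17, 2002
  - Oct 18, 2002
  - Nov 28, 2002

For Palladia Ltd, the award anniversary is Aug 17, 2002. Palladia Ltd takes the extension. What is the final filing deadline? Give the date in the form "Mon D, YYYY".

Sep 20, 2002

Adding 28 calendar days to Aug 17, 2002 gives Sep 14, 2002.
Sep 14, 2002 is a Saturday; the preceding business day is Sep 12, 2002 (Thursday).
Counting 5 further business days from Sep 12, 2002 reaches Sep 20, 2002.
Since Sep 20, 2002 is a Friday and not a holiday, the date is unchanged.
Final deadline: Sep 20, 2002.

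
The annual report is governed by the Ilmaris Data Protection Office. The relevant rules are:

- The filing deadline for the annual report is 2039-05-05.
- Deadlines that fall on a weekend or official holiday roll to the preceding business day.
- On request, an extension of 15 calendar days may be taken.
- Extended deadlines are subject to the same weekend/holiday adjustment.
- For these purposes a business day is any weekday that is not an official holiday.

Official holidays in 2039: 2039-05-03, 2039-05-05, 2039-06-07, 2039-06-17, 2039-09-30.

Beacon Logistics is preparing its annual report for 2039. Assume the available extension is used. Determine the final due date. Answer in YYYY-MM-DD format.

2039-05-19

Start from the fixed due date, 2039-05-05.
2039-05-05 is a listed holiday; the preceding business day is 2039-05-04 (Wednesday).
With the 15-day extension, 2039-05-04 becomes 2039-05-19.
2039-05-19 (Thursday) is already a business day.
Final deadline: 2039-05-19.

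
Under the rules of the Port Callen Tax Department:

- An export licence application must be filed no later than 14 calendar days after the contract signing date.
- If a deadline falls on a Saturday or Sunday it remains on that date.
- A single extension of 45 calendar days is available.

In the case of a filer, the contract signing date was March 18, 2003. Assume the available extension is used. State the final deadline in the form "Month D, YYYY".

Adding 14 calendar days to March 18, 2003 gives April 1, 2003.
April 1, 2003 is a Tuesday; no weekend or holiday adjustment applies.
With the 45-day extension, April 1, 2003 becomes May 16, 2003.
May 16, 2003 falls on a Friday. The rules make no weekend/holiday allowance, so it remains May 16, 2003.
So the filing is due May 16, 2003.

May 16, 2003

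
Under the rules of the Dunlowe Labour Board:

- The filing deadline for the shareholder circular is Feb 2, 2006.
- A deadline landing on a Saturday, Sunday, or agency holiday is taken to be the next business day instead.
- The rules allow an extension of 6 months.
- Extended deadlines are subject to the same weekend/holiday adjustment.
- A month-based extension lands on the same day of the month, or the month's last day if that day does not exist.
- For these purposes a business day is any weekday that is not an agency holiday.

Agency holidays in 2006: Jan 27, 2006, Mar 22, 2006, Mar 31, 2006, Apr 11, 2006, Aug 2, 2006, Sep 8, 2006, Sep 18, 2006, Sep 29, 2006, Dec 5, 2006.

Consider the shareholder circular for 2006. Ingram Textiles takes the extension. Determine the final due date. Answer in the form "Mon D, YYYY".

Start from the fixed due date, Feb 2, 2006.
Feb 2, 2006 (Thursday) is already a business day.
Add 6 months to Feb 2, 2006: Aug 2, 2006.
Because Aug 2, 2006 is a listed holiday, the deadline becomes Aug 3, 2006 (Thursday).
The final due date is Aug 3, 2006.

Aug 3, 2006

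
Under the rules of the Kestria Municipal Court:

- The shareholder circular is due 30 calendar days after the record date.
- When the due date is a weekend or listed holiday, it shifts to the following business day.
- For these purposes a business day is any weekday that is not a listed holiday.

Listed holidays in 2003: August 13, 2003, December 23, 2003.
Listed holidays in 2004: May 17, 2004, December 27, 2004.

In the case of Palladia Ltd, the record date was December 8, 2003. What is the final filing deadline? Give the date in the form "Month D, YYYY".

January 7, 2004

30 calendar days after December 8, 2003 is January 7, 2004.
Since January 7, 2004 is a Wednesday and not a holiday, the date is unchanged.
So the filing is due January 7, 2004.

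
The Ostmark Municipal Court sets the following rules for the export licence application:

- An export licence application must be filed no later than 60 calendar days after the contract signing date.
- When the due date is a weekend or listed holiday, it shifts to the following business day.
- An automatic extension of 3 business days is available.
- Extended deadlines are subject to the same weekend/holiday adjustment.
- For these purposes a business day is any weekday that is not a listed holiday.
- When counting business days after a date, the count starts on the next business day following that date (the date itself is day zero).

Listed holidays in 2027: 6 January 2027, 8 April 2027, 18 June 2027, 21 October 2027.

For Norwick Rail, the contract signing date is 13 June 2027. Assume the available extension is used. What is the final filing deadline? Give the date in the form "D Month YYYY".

From 13 June 2027, 60 calendar days later is 12 August 2027.
12 August 2027 falls on a Thursday, which is a business day, so no adjustment is needed.
Counting 3 further business days from 12 August 2027 reaches 17 August 2027.
17 August 2027 (Tuesday) is already a business day.
So the filing is due 17 August 2027.

17 August 2027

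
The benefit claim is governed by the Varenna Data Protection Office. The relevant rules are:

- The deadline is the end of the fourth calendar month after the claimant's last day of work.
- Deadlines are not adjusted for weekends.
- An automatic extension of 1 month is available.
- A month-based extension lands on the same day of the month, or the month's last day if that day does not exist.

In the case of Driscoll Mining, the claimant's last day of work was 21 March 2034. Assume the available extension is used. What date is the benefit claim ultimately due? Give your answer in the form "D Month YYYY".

31 August 2034

4 months after 21 March 2034 falls in July 2034; the last day of that month is 31 July 2034.
31 July 2034 falls on a Monday. The rules make no weekend/holiday allowance, so it remains 31 July 2034.
Applying the 1 month extension: 1 month after 31 July 2034 is 31 August 2034.
31 August 2034 falls on a Thursday. The rules make no weekend/holiday allowance, so it remains 31 August 2034.
Deadline: 31 August 2034.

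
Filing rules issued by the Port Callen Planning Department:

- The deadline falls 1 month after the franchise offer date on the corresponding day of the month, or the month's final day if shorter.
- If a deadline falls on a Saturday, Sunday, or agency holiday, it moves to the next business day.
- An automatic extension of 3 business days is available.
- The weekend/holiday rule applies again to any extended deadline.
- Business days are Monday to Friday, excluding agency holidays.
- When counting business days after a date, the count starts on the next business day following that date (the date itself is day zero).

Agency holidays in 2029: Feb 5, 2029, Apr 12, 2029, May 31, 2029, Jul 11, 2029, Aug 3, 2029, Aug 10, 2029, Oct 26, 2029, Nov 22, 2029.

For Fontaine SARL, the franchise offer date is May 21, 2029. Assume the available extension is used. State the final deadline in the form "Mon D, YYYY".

1 month from May 21, 2029 is Jun 21, 2029.
Jun 21, 2029 (Thursday) is already a business day.
Counting 3 further business days from Jun 21, 2029 reaches Jun 26, 2029.
Jun 26, 2029 falls on a Tuesday, which is a business day, so no adjustment is needed.
Deadline: Jun 26, 2029.

Jun 26, 2029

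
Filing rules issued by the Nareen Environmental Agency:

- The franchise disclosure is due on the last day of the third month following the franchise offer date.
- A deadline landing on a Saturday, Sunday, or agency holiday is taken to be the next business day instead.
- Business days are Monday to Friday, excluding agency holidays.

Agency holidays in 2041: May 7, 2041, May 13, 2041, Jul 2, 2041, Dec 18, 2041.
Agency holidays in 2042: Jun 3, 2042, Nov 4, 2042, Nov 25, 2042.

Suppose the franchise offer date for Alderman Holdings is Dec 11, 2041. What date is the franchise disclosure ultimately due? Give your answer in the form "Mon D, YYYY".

Mar 31, 2042

3 months after Dec 11, 2041 falls in March 2042; the last day of that month is Mar 31, 2042.
Since Mar 31, 2042 is a Monday and not a holiday, the date is unchanged.
Final deadline: Mar 31, 2042.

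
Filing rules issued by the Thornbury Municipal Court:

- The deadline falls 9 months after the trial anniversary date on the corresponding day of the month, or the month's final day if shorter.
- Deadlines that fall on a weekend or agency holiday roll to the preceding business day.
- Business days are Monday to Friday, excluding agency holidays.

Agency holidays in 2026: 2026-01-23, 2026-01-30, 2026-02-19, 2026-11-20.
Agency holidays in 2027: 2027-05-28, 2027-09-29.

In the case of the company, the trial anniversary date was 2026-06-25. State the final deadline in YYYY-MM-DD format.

9 months from 2026-06-25 is 2027-03-25.
2027-03-25 falls on a Thursday, which is a business day, so no adjustment is needed.
Final deadline: 2027-03-25.

2027-03-25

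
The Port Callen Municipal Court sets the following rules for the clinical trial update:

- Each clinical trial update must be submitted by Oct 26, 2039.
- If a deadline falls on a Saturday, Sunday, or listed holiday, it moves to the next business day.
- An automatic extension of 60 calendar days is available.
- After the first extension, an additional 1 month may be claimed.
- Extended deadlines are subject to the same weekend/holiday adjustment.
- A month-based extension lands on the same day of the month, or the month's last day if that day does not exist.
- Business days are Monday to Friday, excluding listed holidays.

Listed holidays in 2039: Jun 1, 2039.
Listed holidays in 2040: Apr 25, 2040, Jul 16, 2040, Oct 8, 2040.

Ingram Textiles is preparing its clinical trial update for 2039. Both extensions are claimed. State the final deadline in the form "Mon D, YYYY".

Start from the fixed due date, Oct 26, 2039.
Since Oct 26, 2039 is a Wednesday and not a holiday, the date is unchanged.
Applying the 60-calendar-day extension: Oct 26, 2039 + 60 days = Dec 25, 2039.
Dec 25, 2039 is a Sunday, so it moves to the next business day, Dec 26, 2039 (Monday).
Applying the 1 month extension: 1 month after Dec 26, 2039 is Jan 26, 2040.
Jan 26, 2040 (Thursday) is already a business day.
Deadline: Jan 26, 2040.

Jan 26, 2040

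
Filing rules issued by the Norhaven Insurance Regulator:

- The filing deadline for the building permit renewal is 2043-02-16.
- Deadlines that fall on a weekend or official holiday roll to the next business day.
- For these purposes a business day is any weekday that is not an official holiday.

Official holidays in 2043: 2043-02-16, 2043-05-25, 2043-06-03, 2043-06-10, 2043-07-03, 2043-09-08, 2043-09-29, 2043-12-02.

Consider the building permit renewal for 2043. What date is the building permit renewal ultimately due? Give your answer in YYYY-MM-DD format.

Start from the fixed due date, 2043-02-16.
Because 2043-02-16 is a listed holiday, the deadline becomes 2043-02-17 (Tuesday).
Deadline: 2043-02-17.

2043-02-17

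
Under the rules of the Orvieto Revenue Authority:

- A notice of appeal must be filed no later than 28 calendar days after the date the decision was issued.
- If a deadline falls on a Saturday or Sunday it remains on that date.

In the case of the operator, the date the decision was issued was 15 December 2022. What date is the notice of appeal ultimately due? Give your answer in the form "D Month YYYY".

12 January 2023

From 15 December 2022, 28 calendar days later is 12 January 2023.
12 January 2023 falls on a Thursday. The rules make no weekend/holiday allowance, so it remains 12 January 2023.
The final due date is 12 January 2023.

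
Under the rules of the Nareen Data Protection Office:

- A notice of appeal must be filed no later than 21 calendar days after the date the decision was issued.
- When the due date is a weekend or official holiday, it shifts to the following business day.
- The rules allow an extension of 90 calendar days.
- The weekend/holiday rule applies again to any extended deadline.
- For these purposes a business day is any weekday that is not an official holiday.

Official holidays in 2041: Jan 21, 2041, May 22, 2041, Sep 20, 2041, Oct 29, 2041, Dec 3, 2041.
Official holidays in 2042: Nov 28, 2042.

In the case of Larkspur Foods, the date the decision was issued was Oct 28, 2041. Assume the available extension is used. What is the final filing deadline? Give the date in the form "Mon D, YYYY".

21 calendar days after Oct 28, 2041 is Nov 18, 2041.
Nov 18, 2041 (Monday) is already a business day.
Add the 90 calendar-day extension to Nov 18, 2041: Feb 16, 2042.
Feb 16, 2042 is a Sunday; the next business day is Feb 17, 2042 (Monday).
The final due date is Feb 17, 2042.

Feb 17, 2042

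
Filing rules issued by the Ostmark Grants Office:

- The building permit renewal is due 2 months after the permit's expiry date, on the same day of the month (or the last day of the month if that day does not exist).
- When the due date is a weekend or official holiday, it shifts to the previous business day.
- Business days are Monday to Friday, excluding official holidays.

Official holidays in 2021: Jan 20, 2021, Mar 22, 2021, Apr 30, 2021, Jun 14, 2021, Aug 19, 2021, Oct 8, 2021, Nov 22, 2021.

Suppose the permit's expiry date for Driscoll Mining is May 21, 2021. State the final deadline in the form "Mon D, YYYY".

2 months from May 21, 2021 is Jul 21, 2021.
Jul 21, 2021 is a Wednesday and not a listed holiday, so it stands.
The final due date is Jul 21, 2021.

Jul 21, 2021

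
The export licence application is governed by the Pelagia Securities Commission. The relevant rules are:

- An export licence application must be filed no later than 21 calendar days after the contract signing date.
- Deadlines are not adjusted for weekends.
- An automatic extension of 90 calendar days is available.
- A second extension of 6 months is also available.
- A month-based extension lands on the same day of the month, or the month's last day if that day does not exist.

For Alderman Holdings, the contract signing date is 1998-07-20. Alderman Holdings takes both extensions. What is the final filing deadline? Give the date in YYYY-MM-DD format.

From 1998-07-20, 21 calendar days later is 1998-08-10.
1998-08-10 is a Monday; no weekend or holiday adjustment applies.
Applying the 90-calendar-day extension: 1998-08-10 + 90 days = 1998-11-08.
1998-11-08 falls on a Sunday. The rules make no weekend/holiday allowance, so it remains 1998-11-08.
Add 6 months to 1998-11-08: 1999-05-08.
1999-05-08 falls on a Saturday. The rules make no weekend/holiday allowance, so it remains 1999-05-08.
So the filing is due 1999-05-08.

1999-05-08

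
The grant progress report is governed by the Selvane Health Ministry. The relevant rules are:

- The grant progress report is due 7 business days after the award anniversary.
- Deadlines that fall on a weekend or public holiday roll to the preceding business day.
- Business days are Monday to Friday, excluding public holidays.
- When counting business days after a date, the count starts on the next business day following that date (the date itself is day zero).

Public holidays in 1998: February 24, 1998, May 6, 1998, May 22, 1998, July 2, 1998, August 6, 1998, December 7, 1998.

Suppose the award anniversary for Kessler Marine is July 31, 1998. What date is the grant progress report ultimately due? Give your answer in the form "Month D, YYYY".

August 12, 1998

7 business days after July 31, 1998, excluding weekends and holidays, is August 12, 1998.
August 12, 1998 is a Wednesday and not a listed holiday, so it stands.
Final deadline: August 12, 1998.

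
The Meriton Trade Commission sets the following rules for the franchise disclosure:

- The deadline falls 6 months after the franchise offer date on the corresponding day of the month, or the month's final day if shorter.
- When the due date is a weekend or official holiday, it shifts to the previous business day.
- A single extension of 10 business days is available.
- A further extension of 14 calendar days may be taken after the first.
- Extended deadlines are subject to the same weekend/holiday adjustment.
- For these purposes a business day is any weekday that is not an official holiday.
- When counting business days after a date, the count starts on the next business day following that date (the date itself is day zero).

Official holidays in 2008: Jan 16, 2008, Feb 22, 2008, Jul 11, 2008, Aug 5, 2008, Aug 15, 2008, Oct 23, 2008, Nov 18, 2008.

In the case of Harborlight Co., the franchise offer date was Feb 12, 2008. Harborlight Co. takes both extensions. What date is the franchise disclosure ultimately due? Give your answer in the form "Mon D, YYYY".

6 months after Feb 12, 2008, on the same day of the month, is Aug 12, 2008.
Since Aug 12, 2008 is a Tuesday and not a holiday, the date is unchanged.
Applying the 10-business-day extension: 10 business days after Aug 12, 2008 is Aug 27, 2008.
Aug 27, 2008 is a Wednesday and not a listed holiday, so it stands.
Add the 14 calendar-day extension to Aug 27, 2008: Sep 10, 2008.
Sep 10, 2008 is a Wednesday and not a listed holiday, so it stands.
Final deadline: Sep 10, 2008.

Sep 10, 2008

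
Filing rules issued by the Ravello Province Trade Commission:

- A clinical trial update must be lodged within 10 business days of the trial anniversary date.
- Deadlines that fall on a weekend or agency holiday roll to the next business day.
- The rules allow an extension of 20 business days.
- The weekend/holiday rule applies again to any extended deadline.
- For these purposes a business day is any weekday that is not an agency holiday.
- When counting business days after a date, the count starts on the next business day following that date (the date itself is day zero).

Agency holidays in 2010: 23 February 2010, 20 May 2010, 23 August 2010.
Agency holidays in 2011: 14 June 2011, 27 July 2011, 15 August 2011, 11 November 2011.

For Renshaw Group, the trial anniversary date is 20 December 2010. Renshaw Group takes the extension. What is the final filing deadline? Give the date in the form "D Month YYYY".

31 January 2011

Starting the day after 20 December 2010 and counting 10 business days lands on 3 January 2011.
3 January 2011 is a Monday and not a listed holiday, so it stands.
Applying the 20-business-day extension: 20 business days after 3 January 2011 is 31 January 2011.
31 January 2011 (Monday) is already a business day.
Deadline: 31 January 2011.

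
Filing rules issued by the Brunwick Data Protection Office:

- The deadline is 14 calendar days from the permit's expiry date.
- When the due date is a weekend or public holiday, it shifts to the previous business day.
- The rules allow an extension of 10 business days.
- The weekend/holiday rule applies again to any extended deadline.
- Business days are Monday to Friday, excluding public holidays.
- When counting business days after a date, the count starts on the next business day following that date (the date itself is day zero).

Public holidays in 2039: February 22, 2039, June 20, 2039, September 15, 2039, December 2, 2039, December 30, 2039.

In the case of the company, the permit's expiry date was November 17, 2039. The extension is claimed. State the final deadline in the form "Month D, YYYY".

December 16, 2039

14 calendar days after November 17, 2039 is December 1, 2039.
December 1, 2039 is a Thursday and not a listed holiday, so it stands.
The 10-business-day extension runs from December 1, 2039 to December 16, 2039.
December 16, 2039 is a Friday and not a listed holiday, so it stands.
Deadline: December 16, 2039.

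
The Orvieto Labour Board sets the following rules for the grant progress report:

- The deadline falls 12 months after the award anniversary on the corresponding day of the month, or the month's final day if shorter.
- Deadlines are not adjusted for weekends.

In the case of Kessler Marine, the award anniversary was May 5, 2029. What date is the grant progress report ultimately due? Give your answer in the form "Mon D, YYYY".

May 5, 2030

12 months from May 5, 2029 is May 5, 2030.
No adjustment is made for weekends or holidays, so May 5, 2030 stands.
The final due date is May 5, 2030.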